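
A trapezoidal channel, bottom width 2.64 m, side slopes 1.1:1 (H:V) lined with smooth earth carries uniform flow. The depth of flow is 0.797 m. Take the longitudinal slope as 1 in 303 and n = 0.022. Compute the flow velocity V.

With bottom width b = 2.64 m and side slope z = 1.1: A = (b + zy)y = (2.64 + 1.1×0.797)×0.797 = 2.803 m²; P = b + 2y√(1+z²) = 2.64 + 2×0.797×1.487 = 5.01 m.
Hydraulic radius R = A/P = 2.803/5.01 = 0.5595 m.
From Manning's equation, V = (1/n) R^(2/3) S^(1/2) = (1/0.022) × 0.5595^(2/3) × 0.0033^(1/2) = 1.77 m/s.

V = 1.77 m/s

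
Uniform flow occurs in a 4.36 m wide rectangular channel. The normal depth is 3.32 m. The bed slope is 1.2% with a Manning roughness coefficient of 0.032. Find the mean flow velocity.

Flow area A = b·y = 4.36 × 3.32 = 14.48 m². Wetted perimeter P = b + 2y = 4.36 + 2×3.32 = 11 m.
Hydraulic radius R = A/P = 14.48/11 = 1.316 m.
From Manning's equation, V = (1/n) R^(2/3) S^(1/2) = (1/0.032) × 1.316^(2/3) × 0.012^(1/2) = 4.11 m/s.

V = 4.11 m/s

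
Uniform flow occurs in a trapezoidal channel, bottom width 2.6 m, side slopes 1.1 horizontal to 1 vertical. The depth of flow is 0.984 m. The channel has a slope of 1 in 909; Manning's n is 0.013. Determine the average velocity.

V = 1.93 m/s

With bottom width b = 2.6 m and side slope z = 1.1: A = (b + zy)y = (2.6 + 1.1×0.984)×0.984 = 3.623 m²; P = b + 2y√(1+z²) = 2.6 + 2×0.984×1.487 = 5.526 m.
Hydraulic radius R = A/P = 3.623/5.526 = 0.6558 m.
From Manning's equation, V = (1/n) R^(2/3) S^(1/2) = (1/0.013) × 0.6558^(2/3) × 0.0011^(1/2) = 1.93 m/s.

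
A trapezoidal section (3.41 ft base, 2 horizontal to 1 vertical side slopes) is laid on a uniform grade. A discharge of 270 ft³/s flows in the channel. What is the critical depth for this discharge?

y_c = 3.33 ft

At critical depth, Q² T / (g A³) = 1, i.e. A³/T = Q²/g = 270²/32.2 = 2264.
Try y = 2.32 ft: A³/T = 513.3 — too small.
Try y = 3.92 ft: A³/T = 4493 — too large.
Try y = 3.33 ft: A³/T = 2254 — ≈ 2264.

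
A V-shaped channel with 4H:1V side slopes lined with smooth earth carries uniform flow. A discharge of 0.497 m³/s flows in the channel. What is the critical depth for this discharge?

At critical depth, Q² T / (g A³) = 1, i.e. A³/T = Q²/g = 0.497²/9.81 = 0.02518.
Trying y = 0.235 m: A³/T = 0.005734 — short.
Trying y = 0.401 m: A³/T = 0.08295 — over.
Trying y = 0.316 m: A³/T = 0.02521 — ≈ 0.02518.

y_c = 0.316 m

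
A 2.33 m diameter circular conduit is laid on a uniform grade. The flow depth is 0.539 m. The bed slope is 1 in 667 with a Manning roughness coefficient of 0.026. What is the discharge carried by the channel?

Q = 0.52 m³/s

For a circular section of diameter D = 2.33 m at depth y = 0.539 m, the central angle is θ = 2 arccos(1 − 2y/D) = 2.007 rad. Then A = (D²/8)(θ − sin θ) = 0.7469 m² and P = Dθ/2 = 2.338 m.
Hydraulic radius R = A/P = 0.7469/2.338 = 0.3195 m.
Manning's equation: Q = (1/n) A R^(2/3) S^(1/2) = (1/0.026) × 0.7469 × 0.3195^(2/3) × 0.001499^(1/2) = 0.52 m³/s.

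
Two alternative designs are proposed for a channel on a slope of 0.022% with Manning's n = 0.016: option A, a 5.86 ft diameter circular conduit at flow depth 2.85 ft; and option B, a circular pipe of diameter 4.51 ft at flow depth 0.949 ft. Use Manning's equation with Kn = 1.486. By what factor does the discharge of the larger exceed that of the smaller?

Channel A: For a circular section of diameter D = 5.86 ft at depth y = 2.85 ft, the central angle is θ = 2 arccos(1 − 2y/D) = 3.087 rad. Then A = (D²/8)(θ − sin θ) = 13.02 ft² and P = Dθ/2 = 9.045 ft. Hydraulic radius R = A/P = 13.02/9.045 = 1.439 ft. Q_A = (1.486/0.016)·13.02·1.439^(2/3)·√0.00022 = 22.86 ft³/s.
Channel B: For a circular section of diameter D = 4.51 ft at depth y = 0.949 ft, the central angle is θ = 2 arccos(1 − 2y/D) = 1.906 rad. Then A = (D²/8)(θ − sin θ) = 2.446 ft² and P = Dθ/2 = 4.298 ft. Hydraulic radius R = A/P = 2.446/4.298 = 0.569 ft. Q_B = (1.486/0.016)·2.446·0.569^(2/3)·√0.00022 = 2.313 ft³/s.
The larger discharge is 22.86 ft³/s and the smaller is 2.313 ft³/s; the ratio is 9.88.

9.88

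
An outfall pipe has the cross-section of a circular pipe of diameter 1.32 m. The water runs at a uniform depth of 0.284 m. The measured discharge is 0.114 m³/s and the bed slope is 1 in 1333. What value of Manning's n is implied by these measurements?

n = 0.0159

For a circular section of diameter D = 1.32 m at depth y = 0.284 m, the central angle is θ = 2 arccos(1 − 2y/D) = 1.929 rad. Then A = (D²/8)(θ − sin θ) = 0.2163 m² and P = Dθ/2 = 1.273 m.
Hydraulic radius R = A/P = 0.2163/1.273 = 0.1698 m.
Rearranging Manning's equation: n = (1/Q) A R^(2/3) S^(1/2) = (1/0.114) × 0.2163 × 0.1698^(2/3) × √0.0007502 = 0.0159.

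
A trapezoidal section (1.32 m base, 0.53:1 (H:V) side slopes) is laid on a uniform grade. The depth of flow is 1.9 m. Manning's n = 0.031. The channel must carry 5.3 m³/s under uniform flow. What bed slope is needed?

S = 0.0019

With bottom width b = 1.32 m and side slope z = 0.53: A = (b + zy)y = (1.32 + 0.53×1.9)×1.9 = 4.421 m²; P = b + 2y√(1+z²) = 1.32 + 2×1.9×1.132 = 5.621 m.
Hydraulic radius R = A/P = 4.421/5.621 = 0.7866 m.
From Manning's equation, S = [nQ / (1 A R^(2/3))]² = [0.031 × 5.3 / (1 × 4.421 × 0.7866^(2/3))]² = 0.0019.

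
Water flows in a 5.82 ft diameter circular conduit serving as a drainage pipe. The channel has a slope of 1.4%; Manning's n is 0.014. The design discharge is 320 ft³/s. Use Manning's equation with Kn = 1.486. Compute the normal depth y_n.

Manning's equation rearranged: A R^(2/3) = nQ / (1.486·√S) = 0.014 × 320 / (1.486 × √0.014) = 25.48.
Trying y = 3.31 ft: A R^(2/3) = 21.11 — too small.
Trying y = 4.4 ft: A R^(2/3) = 31.44 — too large.
Trying y = 3.75 ft: A R^(2/3) = 25.52 — ≈ 25.48.

y_n = 3.75 ft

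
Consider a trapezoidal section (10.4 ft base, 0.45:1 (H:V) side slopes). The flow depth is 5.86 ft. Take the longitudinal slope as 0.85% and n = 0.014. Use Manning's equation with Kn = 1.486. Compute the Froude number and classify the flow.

With bottom width b = 10.4 ft and side slope z = 0.45: A = (b + zy)y = (10.4 + 0.45×5.86)×5.86 = 76.4 ft²; P = b + 2y√(1+z²) = 10.4 + 2×5.86×1.097 = 23.25 ft.
Hydraulic radius R = A/P = 76.4/23.25 = 3.286 ft.
V = (1.486/n) R^(2/3) √S = (1.486/0.014) × 3.286^(2/3) × √0.0085 = 21.63 ft/s. Hydraulic depth D_h = A/T = 76.4/15.67 = 4.874 ft.
Froude number Fr = V/√(g·D_h) = 21.63/√(32.2×4.874) = 1.73, which is greater than 1, so the flow is supercritical.

supercritical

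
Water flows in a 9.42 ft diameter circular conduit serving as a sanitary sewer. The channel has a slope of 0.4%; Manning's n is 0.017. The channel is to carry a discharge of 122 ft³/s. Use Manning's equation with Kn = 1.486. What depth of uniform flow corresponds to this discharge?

Manning's equation rearranged: A R^(2/3) = nQ / (1.486·√S) = 0.017 × 122 / (1.486 × √0.004) = 22.07.
At y = 3.1 ft: A R^(2/3) = 28.86 — high.
At y = 2.16 ft: A R^(2/3) = 14.23 — low.
At y = 2.7 ft: A R^(2/3) = 22.11 — close enough.

y_n = 2.7 ft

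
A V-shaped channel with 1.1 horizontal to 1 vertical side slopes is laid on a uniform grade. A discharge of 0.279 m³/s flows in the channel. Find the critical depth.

At critical depth, Q² T / (g A³) = 1, i.e. A³/T = Q²/g = 0.279²/9.81 = 0.007935.
Try y = 0.342 m: A³/T = 0.002831 — low.
Try y = 0.502 m: A³/T = 0.01929 — high.
Try y = 0.42 m: A³/T = 0.007907 — close enough.

y_c = 0.42 m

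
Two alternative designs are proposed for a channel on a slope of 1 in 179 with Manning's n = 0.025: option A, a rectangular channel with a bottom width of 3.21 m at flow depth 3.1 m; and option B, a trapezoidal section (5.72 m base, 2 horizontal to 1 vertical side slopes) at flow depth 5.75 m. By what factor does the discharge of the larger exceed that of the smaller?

Channel A: Flow area A = b·y = 3.21 × 3.1 = 9.951 m². Wetted perimeter P = b + 2y = 3.21 + 2×3.1 = 9.41 m. Hydraulic radius R = A/P = 9.951/9.41 = 1.057 m. Q_A = (1/0.025)·9.951·1.057^(2/3)·√0.005587 = 30.88 m³/s.
Channel B: With bottom width b = 5.72 m and side slope z = 2: A = (b + zy)y = (5.72 + 2×5.75)×5.75 = 99.01 m²; P = b + 2y√(1+z²) = 5.72 + 2×5.75×2.236 = 31.43 m. Hydraulic radius R = A/P = 99.01/31.43 = 3.15 m. Q_B = (1/0.025)·99.01·3.15^(2/3)·√0.005587 = 636.1 m³/s.
The larger discharge is 636.1 m³/s and the smaller is 30.88 m³/s; the ratio is 20.6.

20.6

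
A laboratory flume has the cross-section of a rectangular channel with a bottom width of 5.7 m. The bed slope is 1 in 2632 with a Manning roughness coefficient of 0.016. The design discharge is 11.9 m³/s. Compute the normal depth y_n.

Manning's equation rearranged: A R^(2/3) = nQ / (1·√S) = 0.016 × 11.9 / (√0.0003799) = 9.768.
At y = 1.82 m: A R^(2/3) = 11.13 — too large.
At y = 1.16 m: A R^(2/3) = 5.814 — too small.
At y = 1.66 m: A R^(2/3) = 9.769 — ≈ 9.768.

y_n = 1.66 m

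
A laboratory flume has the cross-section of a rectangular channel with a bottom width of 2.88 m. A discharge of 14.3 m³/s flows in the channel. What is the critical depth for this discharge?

For a rectangular channel, critical depth y_c = (q²/g)^(1/3) where q = Q/b = 14.3/2.88 = 4.965 m²/s.
So y_c = (4.965²/9.81)^(1/3) = 1.36 m.

y_c = 1.36 m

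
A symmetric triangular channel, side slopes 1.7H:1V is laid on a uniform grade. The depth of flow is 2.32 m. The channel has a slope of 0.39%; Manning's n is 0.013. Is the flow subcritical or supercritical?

For a triangular section with side slope z = 1.7: A = zy² = 1.7×2.32² = 9.15 m²; P = 2y√(1+z²) = 2×2.32×1.972 = 9.152 m.
Hydraulic radius R = A/P = 9.15/9.152 = 0.9998 m.
V = (1/n) R^(2/3) √S = (1/0.013) × 0.9998^(2/3) × √0.0039 = 4.803 m/s. Hydraulic depth D_h = A/T = 9.15/7.888 = 1.16 m.
Froude number Fr = V/√(g·D_h) = 4.803/√(9.81×1.16) = 1.42, which is greater than 1, so the flow is supercritical.

supercritical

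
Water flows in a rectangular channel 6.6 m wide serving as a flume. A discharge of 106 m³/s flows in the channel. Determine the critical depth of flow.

y_c = 2.97 m

For a rectangular channel, critical depth y_c = (q²/g)^(1/3) where q = Q/b = 106/6.6 = 16.06 m²/s.
So y_c = (16.06²/9.81)^(1/3) = 2.97 m.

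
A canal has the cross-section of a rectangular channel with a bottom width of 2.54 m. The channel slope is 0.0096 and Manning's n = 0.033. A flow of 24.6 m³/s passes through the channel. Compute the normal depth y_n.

Manning's equation rearranged: A R^(2/3) = nQ / (1·√S) = 0.033 × 24.6 / (√0.0096) = 8.285.
Try y = 3.91 m: A R^(2/3) = 9.656 — too large.
Try y = 3.43 m: A R^(2/3) = 8.282 — matches.

y_n = 3.43 m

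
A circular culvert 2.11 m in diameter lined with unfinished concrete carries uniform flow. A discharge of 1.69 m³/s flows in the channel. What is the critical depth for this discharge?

y_c = 0.601 m

At critical depth, Q² T / (g A³) = 1, i.e. A³/T = Q²/g = 1.69²/9.81 = 0.2911.
Trying y = 0.757 m: A³/T = 0.7091 — too large.
Trying y = 0.601 m: A³/T = 0.2904 — matches.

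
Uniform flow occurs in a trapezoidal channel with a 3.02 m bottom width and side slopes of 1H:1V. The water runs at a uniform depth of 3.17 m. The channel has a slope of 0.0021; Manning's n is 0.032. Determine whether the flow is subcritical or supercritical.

subcritical

With bottom width b = 3.02 m and side slope z = 1: A = (b + zy)y = (3.02 + 1×3.17)×3.17 = 19.62 m²; P = b + 2y√(1+z²) = 3.02 + 2×3.17×1.414 = 11.99 m.
Hydraulic radius R = A/P = 19.62/11.99 = 1.637 m.
V = (1/n) R^(2/3) √S = (1/0.032) × 1.637^(2/3) × √0.0021 = 1.989 m/s. Hydraulic depth D_h = A/T = 19.62/9.36 = 2.096 m.
Froude number Fr = V/√(g·D_h) = 1.989/√(9.81×2.096) = 0.439, which is less than 1, so the flow is subcritical.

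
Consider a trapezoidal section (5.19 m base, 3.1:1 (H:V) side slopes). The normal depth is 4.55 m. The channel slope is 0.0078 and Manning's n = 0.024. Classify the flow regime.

supercritical

With bottom width b = 5.19 m and side slope z = 3.1: A = (b + zy)y = (5.19 + 3.1×4.55)×4.55 = 87.79 m²; P = b + 2y√(1+z²) = 5.19 + 2×4.55×3.257 = 34.83 m.
Hydraulic radius R = A/P = 87.79/34.83 = 2.52 m.
V = (1/n) R^(2/3) √S = (1/0.024) × 2.52^(2/3) × √0.0078 = 6.815 m/s. Hydraulic depth D_h = A/T = 87.79/33.4 = 2.629 m.
Froude number Fr = V/√(g·D_h) = 6.815/√(9.81×2.629) = 1.34, which is greater than 1, so the flow is supercritical.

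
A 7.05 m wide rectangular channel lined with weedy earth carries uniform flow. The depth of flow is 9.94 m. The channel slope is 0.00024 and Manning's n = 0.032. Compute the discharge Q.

Flow area A = b·y = 7.05 × 9.94 = 70.08 m². Wetted perimeter P = b + 2y = 7.05 + 2×9.94 = 26.93 m.
Hydraulic radius R = A/P = 70.08/26.93 = 2.602 m.
Manning's equation: Q = (1/n) A R^(2/3) S^(1/2) = (1/0.032) × 70.08 × 2.602^(2/3) × 0.00024^(1/2) = 64.2 m³/s.

Q = 64.2 m³/s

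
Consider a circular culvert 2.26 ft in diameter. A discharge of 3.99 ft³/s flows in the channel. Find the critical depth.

y_c = 0.676 ft

At critical depth, Q² T / (g A³) = 1, i.e. A³/T = Q²/g = 3.99²/32.2 = 0.4944.
At y = 0.521 ft: A³/T = 0.1796 — too small.
At y = 0.743 ft: A³/T = 0.7135 — too large.
At y = 0.676 ft: A³/T = 0.4949 — ≈ 0.4944.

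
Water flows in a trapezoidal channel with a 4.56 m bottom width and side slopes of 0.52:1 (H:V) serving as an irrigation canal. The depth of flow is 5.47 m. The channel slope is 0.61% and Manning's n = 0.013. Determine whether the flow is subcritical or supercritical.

supercritical

With bottom width b = 4.56 m and side slope z = 0.52: A = (b + zy)y = (4.56 + 0.52×5.47)×5.47 = 40.5 m²; P = b + 2y√(1+z²) = 4.56 + 2×5.47×1.127 = 16.89 m.
Hydraulic radius R = A/P = 40.5/16.89 = 2.398 m.
V = (1/n) R^(2/3) √S = (1/0.013) × 2.398^(2/3) × √0.0061 = 10.76 m/s. Hydraulic depth D_h = A/T = 40.5/10.25 = 3.952 m.
Froude number Fr = V/√(g·D_h) = 10.76/√(9.81×3.952) = 1.73, which is greater than 1, so the flow is supercritical.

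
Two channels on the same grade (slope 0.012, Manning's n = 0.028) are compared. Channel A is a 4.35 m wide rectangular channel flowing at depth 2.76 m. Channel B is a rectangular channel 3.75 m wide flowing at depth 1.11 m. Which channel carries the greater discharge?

channel A

Channel A: Flow area A = b·y = 4.35 × 2.76 = 12.01 m². Wetted perimeter P = b + 2y = 4.35 + 2×2.76 = 9.87 m. Hydraulic radius R = A/P = 12.01/9.87 = 1.216 m. Q_A = (1/0.028)·12.01·1.216^(2/3)·√0.012 = 53.52 m³/s.
Channel B: Flow area A = b·y = 3.75 × 1.11 = 4.163 m². Wetted perimeter P = b + 2y = 3.75 + 2×1.11 = 5.97 m. Hydraulic radius R = A/P = 4.163/5.97 = 0.6972 m. Q_B = (1/0.028)·4.163·0.6972^(2/3)·√0.012 = 12.8 m³/s.
Q_A = 53.52 m³/s vs Q_B = 12.8 m³/s, so channel A carries more.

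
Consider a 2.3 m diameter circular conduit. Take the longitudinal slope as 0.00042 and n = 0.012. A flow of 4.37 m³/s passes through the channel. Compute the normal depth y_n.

Manning's equation rearranged: A R^(2/3) = nQ / (1·√S) = 0.012 × 4.37 / (√0.00042) = 2.559.
Trying y = 1.17 m: A R^(2/3) = 1.479 — low.
Trying y = 1.98 m: A R^(2/3) = 2.987 — high.
Trying y = 1.69 m: A R^(2/3) = 2.557 — matches.

y_n = 1.69 m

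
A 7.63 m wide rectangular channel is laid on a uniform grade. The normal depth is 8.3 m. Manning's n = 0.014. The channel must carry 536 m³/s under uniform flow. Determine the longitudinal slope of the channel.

S = 0.0039

Flow area A = b·y = 7.63 × 8.3 = 63.33 m². Wetted perimeter P = b + 2y = 7.63 + 2×8.3 = 24.23 m.
Hydraulic radius R = A/P = 63.33/24.23 = 2.614 m.
From Manning's equation, S = [nQ / (1 A R^(2/3))]² = [0.014 × 536 / (1 × 63.33 × 2.614^(2/3))]² = 0.0039.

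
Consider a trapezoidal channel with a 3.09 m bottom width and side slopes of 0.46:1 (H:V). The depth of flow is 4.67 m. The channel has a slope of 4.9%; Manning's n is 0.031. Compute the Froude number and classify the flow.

supercritical

With bottom width b = 3.09 m and side slope z = 0.46: A = (b + zy)y = (3.09 + 0.46×4.67)×4.67 = 24.46 m²; P = b + 2y√(1+z²) = 3.09 + 2×4.67×1.101 = 13.37 m.
Hydraulic radius R = A/P = 24.46/13.37 = 1.83 m.
V = (1/n) R^(2/3) √S = (1/0.031) × 1.83^(2/3) × √0.049 = 10.68 m/s. Hydraulic depth D_h = A/T = 24.46/7.386 = 3.312 m.
Froude number Fr = V/√(g·D_h) = 10.68/√(9.81×3.312) = 1.87, which is greater than 1, so the flow is supercritical.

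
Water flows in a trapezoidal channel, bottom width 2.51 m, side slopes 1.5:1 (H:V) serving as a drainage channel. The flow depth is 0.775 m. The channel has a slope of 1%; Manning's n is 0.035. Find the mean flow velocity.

With bottom width b = 2.51 m and side slope z = 1.5: A = (b + zy)y = (2.51 + 1.5×0.775)×0.775 = 2.846 m²; P = b + 2y√(1+z²) = 2.51 + 2×0.775×1.803 = 5.304 m.
Hydraulic radius R = A/P = 2.846/5.304 = 0.5366 m.
From Manning's equation, V = (1/n) R^(2/3) S^(1/2) = (1/0.035) × 0.5366^(2/3) × 0.01^(1/2) = 1.89 m/s.

V = 1.89 m/s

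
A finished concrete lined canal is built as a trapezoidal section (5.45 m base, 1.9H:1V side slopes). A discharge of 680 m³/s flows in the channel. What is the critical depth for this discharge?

y_c = 6.37 m

At critical depth, Q² T / (g A³) = 1, i.e. A³/T = Q²/g = 680²/9.81 = 47140.
At y = 8.09 m: A³/T = 132000 — over.
At y = 4.87 m: A³/T = 15320 — short.
At y = 6.37 m: A³/T = 47140 — ≈ 47140.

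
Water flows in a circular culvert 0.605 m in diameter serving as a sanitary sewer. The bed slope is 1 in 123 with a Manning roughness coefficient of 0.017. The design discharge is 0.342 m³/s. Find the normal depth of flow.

Manning's equation rearranged: A R^(2/3) = nQ / (1·√S) = 0.017 × 0.342 / (√0.00813) = 0.06448.
Try y = 0.452 m: A R^(2/3) = 0.07408 — too large.
Try y = 0.319 m: A R^(2/3) = 0.04461 — too small.
Try y = 0.406 m: A R^(2/3) = 0.06456 — matches.

y_n = 0.406 m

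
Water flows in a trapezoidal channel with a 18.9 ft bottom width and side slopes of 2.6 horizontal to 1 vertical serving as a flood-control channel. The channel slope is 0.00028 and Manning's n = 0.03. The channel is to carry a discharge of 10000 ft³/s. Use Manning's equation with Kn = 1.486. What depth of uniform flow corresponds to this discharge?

Manning's equation rearranged: A R^(2/3) = nQ / (1.486·√S) = 0.03 × 10000 / (1.486 × √0.00028) = 12060.
Trying y = 28.4 ft: A R^(2/3) = 15930 — too large.
Trying y = 25.3 ft: A R^(2/3) = 12090 — ≈ 12060.

y_n = 25.3 ft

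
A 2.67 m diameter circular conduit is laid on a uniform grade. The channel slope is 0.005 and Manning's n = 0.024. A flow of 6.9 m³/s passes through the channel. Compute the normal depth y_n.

y_n = 1.41 m

Manning's equation rearranged: A R^(2/3) = nQ / (1·√S) = 0.024 × 6.9 / (√0.005) = 2.342.
Trying y = 0.984 m: A R^(2/3) = 1.239 — short.
Trying y = 1.67 m: A R^(2/3) = 3.059 — over.
Trying y = 1.41 m: A R^(2/3) = 2.343 — ≈ 2.342.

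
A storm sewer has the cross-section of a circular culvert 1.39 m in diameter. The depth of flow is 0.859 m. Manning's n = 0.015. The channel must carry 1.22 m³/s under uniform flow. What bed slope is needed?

S = 0.00121

For a circular section of diameter D = 1.39 m at depth y = 0.859 m, the central angle is θ = 2 arccos(1 − 2y/D) = 3.618 rad. Then A = (D²/8)(θ − sin θ) = 0.9846 m² and P = Dθ/2 = 2.515 m.
Hydraulic radius R = A/P = 0.9846/2.515 = 0.3915 m.
From Manning's equation, S = [nQ / (1 A R^(2/3))]² = [0.015 × 1.22 / (1 × 0.9846 × 0.3915^(2/3))]² = 0.00121.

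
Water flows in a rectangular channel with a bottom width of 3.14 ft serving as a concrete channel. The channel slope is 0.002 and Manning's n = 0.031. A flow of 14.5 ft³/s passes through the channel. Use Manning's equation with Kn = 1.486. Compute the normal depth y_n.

Manning's equation rearranged: A R^(2/3) = nQ / (1.486·√S) = 0.031 × 14.5 / (1.486 × √0.002) = 6.764.
Trying y = 1.75 ft: A R^(2/3) = 4.844 — short.
Trying y = 2.49 ft: A R^(2/3) = 7.624 — over.
Trying y = 2.27 ft: A R^(2/3) = 6.782 — ≈ 6.764.

y_n = 2.27 ft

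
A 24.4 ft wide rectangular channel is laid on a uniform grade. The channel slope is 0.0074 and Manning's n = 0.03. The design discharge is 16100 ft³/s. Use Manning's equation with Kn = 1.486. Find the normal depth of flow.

Manning's equation rearranged: A R^(2/3) = nQ / (1.486·√S) = 0.03 × 16100 / (1.486 × √0.0074) = 3778.
Trying y = 43 ft: A R^(2/3) = 4707 — high.
Trying y = 30.3 ft: A R^(2/3) = 3127 — low.
Trying y = 35.6 ft: A R^(2/3) = 3782 — ≈ 3778.

y_n = 35.6 ft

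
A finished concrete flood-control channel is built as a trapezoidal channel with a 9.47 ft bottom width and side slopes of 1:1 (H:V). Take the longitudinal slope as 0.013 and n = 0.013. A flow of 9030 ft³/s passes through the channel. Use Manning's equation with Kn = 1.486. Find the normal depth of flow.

Manning's equation rearranged: A R^(2/3) = nQ / (1.486·√S) = 0.013 × 9030 / (1.486 × √0.013) = 692.9.
Trying y = 8.23 ft: A R^(2/3) = 394 — short.
Trying y = 13 ft: A R^(2/3) = 998.2 — over.
Trying y = 10.9 ft: A R^(2/3) = 692.6 — close enough.

y_n = 10.9 ft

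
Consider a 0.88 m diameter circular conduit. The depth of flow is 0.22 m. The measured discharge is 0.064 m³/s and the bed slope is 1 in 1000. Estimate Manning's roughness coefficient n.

n = 0.015

For a circular section of diameter D = 0.88 m at depth y = 0.22 m, the central angle is θ = 2 arccos(1 − 2y/D) = 2.094 rad. Then A = (D²/8)(θ − sin θ) = 0.1189 m² and P = Dθ/2 = 0.9215 m.
Hydraulic radius R = A/P = 0.1189/0.9215 = 0.129 m.
Rearranging Manning's equation: n = (1/Q) A R^(2/3) S^(1/2) = (1/0.064) × 0.1189 × 0.129^(2/3) × √0.001 = 0.015.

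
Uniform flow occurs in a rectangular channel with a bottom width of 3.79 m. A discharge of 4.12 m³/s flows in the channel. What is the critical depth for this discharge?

y_c = 0.494 m

For a rectangular channel, critical depth y_c = (q²/g)^(1/3) where q = Q/b = 4.12/3.79 = 1.087 m²/s.
So y_c = (1.087²/9.81)^(1/3) = 0.494 m.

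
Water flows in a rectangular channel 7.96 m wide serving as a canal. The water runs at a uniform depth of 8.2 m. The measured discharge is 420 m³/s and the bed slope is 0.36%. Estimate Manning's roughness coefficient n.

n = 0.018

Flow area A = b·y = 7.96 × 8.2 = 65.27 m². Wetted perimeter P = b + 2y = 7.96 + 2×8.2 = 24.36 m.
Hydraulic radius R = A/P = 65.27/24.36 = 2.679 m.
Rearranging Manning's equation: n = (1/Q) A R^(2/3) S^(1/2) = (1/420) × 65.27 × 2.679^(2/3) × √0.0036 = 0.018.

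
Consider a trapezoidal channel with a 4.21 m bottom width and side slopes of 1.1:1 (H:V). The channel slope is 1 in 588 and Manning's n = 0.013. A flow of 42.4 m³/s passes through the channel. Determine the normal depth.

y_n = 1.88 m

Manning's equation rearranged: A R^(2/3) = nQ / (1·√S) = 0.013 × 42.4 / (√0.001701) = 13.37.
At y = 2.38 m: A R^(2/3) = 20.72 — high.
At y = 1.59 m: A R^(2/3) = 9.851 — low.
At y = 1.88 m: A R^(2/3) = 13.36 — ≈ 13.37.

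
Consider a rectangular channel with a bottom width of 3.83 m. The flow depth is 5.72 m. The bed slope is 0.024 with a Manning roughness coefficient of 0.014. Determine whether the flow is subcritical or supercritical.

Flow area A = b·y = 3.83 × 5.72 = 21.91 m². Wetted perimeter P = b + 2y = 3.83 + 2×5.72 = 15.27 m.
Hydraulic radius R = A/P = 21.91/15.27 = 1.435 m.
V = (1/n) R^(2/3) √S = (1/0.014) × 1.435^(2/3) × √0.024 = 14.08 m/s. Hydraulic depth D_h = A/T = 21.91/3.83 = 5.72 m.
Froude number Fr = V/√(g·D_h) = 14.08/√(9.81×5.72) = 1.88, which is greater than 1, so the flow is supercritical.

supercritical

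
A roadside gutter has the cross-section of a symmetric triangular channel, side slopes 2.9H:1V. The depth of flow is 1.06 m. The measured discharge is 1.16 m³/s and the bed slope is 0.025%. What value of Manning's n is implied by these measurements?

n = 0.028

For a triangular section with side slope z = 2.9: A = zy² = 2.9×1.06² = 3.258 m²; P = 2y√(1+z²) = 2×1.06×3.068 = 6.503 m.
Hydraulic radius R = A/P = 3.258/6.503 = 0.501 m.
Rearranging Manning's equation: n = (1/Q) A R^(2/3) S^(1/2) = (1/1.16) × 3.258 × 0.501^(2/3) × √0.00025 = 0.028.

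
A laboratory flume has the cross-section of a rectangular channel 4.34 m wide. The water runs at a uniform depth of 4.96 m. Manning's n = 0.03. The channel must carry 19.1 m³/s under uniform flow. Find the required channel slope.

Flow area A = b·y = 4.34 × 4.96 = 21.53 m². Wetted perimeter P = b + 2y = 4.34 + 2×4.96 = 14.26 m.
Hydraulic radius R = A/P = 21.53/14.26 = 1.51 m.
From Manning's equation, S = [nQ / (1 A R^(2/3))]² = [0.03 × 19.1 / (1 × 21.53 × 1.51^(2/3))]² = 0.000409.

S = 0.000409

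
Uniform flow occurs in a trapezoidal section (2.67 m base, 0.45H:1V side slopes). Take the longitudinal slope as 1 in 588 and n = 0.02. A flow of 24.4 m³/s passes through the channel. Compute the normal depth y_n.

Manning's equation rearranged: A R^(2/3) = nQ / (1·√S) = 0.02 × 24.4 / (√0.001701) = 11.83.
At y = 2.95 m: A R^(2/3) = 13.98 — over.
At y = 1.95 m: A R^(2/3) = 6.898 — short.
At y = 2.68 m: A R^(2/3) = 11.83 — close enough.

y_n = 2.68 m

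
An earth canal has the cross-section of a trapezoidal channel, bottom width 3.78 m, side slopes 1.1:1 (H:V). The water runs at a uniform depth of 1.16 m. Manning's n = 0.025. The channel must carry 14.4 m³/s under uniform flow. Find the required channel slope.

With bottom width b = 3.78 m and side slope z = 1.1: A = (b + zy)y = (3.78 + 1.1×1.16)×1.16 = 5.865 m²; P = b + 2y√(1+z²) = 3.78 + 2×1.16×1.487 = 7.229 m.
Hydraulic radius R = A/P = 5.865/7.229 = 0.8113 m.
From Manning's equation, S = [nQ / (1 A R^(2/3))]² = [0.025 × 14.4 / (1 × 5.865 × 0.8113^(2/3))]² = 0.00498.

S = 0.00498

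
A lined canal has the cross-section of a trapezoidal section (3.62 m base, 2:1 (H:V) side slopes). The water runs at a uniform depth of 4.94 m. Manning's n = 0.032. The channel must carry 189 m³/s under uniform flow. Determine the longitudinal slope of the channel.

S = 0.00231

With bottom width b = 3.62 m and side slope z = 2: A = (b + zy)y = (3.62 + 2×4.94)×4.94 = 66.69 m²; P = b + 2y√(1+z²) = 3.62 + 2×4.94×2.236 = 25.71 m.
Hydraulic radius R = A/P = 66.69/25.71 = 2.594 m.
From Manning's equation, S = [nQ / (1 A R^(2/3))]² = [0.032 × 189 / (1 × 66.69 × 2.594^(2/3))]² = 0.00231.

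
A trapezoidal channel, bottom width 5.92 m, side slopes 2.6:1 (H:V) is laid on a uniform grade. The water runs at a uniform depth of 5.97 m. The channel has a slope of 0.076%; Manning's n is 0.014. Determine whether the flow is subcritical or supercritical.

subcritical

With bottom width b = 5.92 m and side slope z = 2.6: A = (b + zy)y = (5.92 + 2.6×5.97)×5.97 = 128 m²; P = b + 2y√(1+z²) = 5.92 + 2×5.97×2.786 = 39.18 m.
Hydraulic radius R = A/P = 128/39.18 = 3.267 m.
V = (1/n) R^(2/3) √S = (1/0.014) × 3.267^(2/3) × √0.00076 = 4.336 m/s. Hydraulic depth D_h = A/T = 128/36.96 = 3.463 m.
Froude number Fr = V/√(g·D_h) = 4.336/√(9.81×3.463) = 0.744, which is less than 1, so the flow is subcritical.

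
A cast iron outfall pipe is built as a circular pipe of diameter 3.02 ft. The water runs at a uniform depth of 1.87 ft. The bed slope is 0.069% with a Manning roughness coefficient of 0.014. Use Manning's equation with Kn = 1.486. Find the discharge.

Q = 11.7 ft³/s

For a circular section of diameter D = 3.02 ft at depth y = 1.87 ft, the central angle is θ = 2 arccos(1 − 2y/D) = 3.623 rad. Then A = (D²/8)(θ − sin θ) = 4.658 ft² and P = Dθ/2 = 5.471 ft.
Hydraulic radius R = A/P = 4.658/5.471 = 0.8515 ft.
Manning's equation: Q = (1.486/n) A R^(2/3) S^(1/2) = (1.486/0.014) × 4.658 × 0.8515^(2/3) × 0.00069^(1/2) = 11.7 ft³/s.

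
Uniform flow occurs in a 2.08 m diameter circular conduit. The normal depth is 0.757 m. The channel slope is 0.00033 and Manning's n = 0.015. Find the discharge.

For a circular section of diameter D = 2.08 m at depth y = 0.757 m, the central angle is θ = 2 arccos(1 − 2y/D) = 2.59 rad. Then A = (D²/8)(θ − sin θ) = 1.118 m² and P = Dθ/2 = 2.694 m.
Hydraulic radius R = A/P = 1.118/2.694 = 0.4149 m.
Manning's equation: Q = (1/n) A R^(2/3) S^(1/2) = (1/0.015) × 1.118 × 0.4149^(2/3) × 0.00033^(1/2) = 0.753 m³/s.

Q = 0.753 m³/s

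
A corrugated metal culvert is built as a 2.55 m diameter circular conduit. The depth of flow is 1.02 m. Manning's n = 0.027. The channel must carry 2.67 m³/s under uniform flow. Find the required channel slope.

S = 0.0032

For a circular section of diameter D = 2.55 m at depth y = 1.02 m, the central angle is θ = 2 arccos(1 − 2y/D) = 2.739 rad. Then A = (D²/8)(θ − sin θ) = 1.908 m² and P = Dθ/2 = 3.492 m.
Hydraulic radius R = A/P = 1.908/3.492 = 0.5463 m.
From Manning's equation, S = [nQ / (1 A R^(2/3))]² = [0.027 × 2.67 / (1 × 1.908 × 0.5463^(2/3))]² = 0.0032.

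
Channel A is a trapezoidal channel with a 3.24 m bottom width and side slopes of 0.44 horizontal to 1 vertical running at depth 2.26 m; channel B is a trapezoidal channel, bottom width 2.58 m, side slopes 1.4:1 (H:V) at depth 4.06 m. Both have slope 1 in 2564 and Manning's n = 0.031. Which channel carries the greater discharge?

Channel A: With bottom width b = 3.24 m and side slope z = 0.44: A = (b + zy)y = (3.24 + 0.44×2.26)×2.26 = 9.57 m²; P = b + 2y√(1+z²) = 3.24 + 2×2.26×1.093 = 8.178 m. Hydraulic radius R = A/P = 9.57/8.178 = 1.17 m. Q_A = (1/0.031)·9.57·1.17^(2/3)·√0.00039 = 6.77 m³/s.
Channel B: With bottom width b = 2.58 m and side slope z = 1.4: A = (b + zy)y = (2.58 + 1.4×4.06)×4.06 = 33.55 m²; P = b + 2y√(1+z²) = 2.58 + 2×4.06×1.72 = 16.55 m. Hydraulic radius R = A/P = 33.55/16.55 = 2.027 m. Q_B = (1/0.031)·33.55·2.027^(2/3)·√0.00039 = 34.24 m³/s.
Q_A = 6.77 m³/s vs Q_B = 34.24 m³/s, so channel B carries more.

channel B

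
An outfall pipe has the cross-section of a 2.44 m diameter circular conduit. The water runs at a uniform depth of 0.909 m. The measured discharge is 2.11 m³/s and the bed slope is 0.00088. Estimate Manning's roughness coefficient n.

For a circular section of diameter D = 2.44 m at depth y = 0.909 m, the central angle is θ = 2 arccos(1 − 2y/D) = 2.626 rad. Then A = (D²/8)(θ − sin θ) = 1.587 m² and P = Dθ/2 = 3.204 m.
Hydraulic radius R = A/P = 1.587/3.204 = 0.4955 m.
Rearranging Manning's equation: n = (1/Q) A R^(2/3) S^(1/2) = (1/2.11) × 1.587 × 0.4955^(2/3) × √0.00088 = 0.014.

n = 0.014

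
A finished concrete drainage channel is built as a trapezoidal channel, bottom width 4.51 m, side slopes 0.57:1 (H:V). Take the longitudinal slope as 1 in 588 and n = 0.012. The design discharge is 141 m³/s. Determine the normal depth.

y_n = 3.9 m

Manning's equation rearranged: A R^(2/3) = nQ / (1·√S) = 0.012 × 141 / (√0.001701) = 41.03.
Try y = 2.99 m: A R^(2/3) = 25.74 — short.
Try y = 4.91 m: A R^(2/3) = 61.97 — over.
Try y = 3.9 m: A R^(2/3) = 40.94 — ≈ 41.03.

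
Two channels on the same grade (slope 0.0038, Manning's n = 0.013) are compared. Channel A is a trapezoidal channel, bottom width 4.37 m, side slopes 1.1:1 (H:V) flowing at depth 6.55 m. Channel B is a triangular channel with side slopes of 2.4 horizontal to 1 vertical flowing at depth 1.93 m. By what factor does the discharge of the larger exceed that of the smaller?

19.8

Channel A: With bottom width b = 4.37 m and side slope z = 1.1: A = (b + zy)y = (4.37 + 1.1×6.55)×6.55 = 75.82 m²; P = b + 2y√(1+z²) = 4.37 + 2×6.55×1.487 = 23.84 m. Hydraulic radius R = A/P = 75.82/23.84 = 3.18 m. Q_A = (1/0.013)·75.82·3.18^(2/3)·√0.0038 = 777.4 m³/s.
Channel B: For a triangular section with side slope z = 2.4: A = zy² = 2.4×1.93² = 8.94 m²; P = 2y√(1+z²) = 2×1.93×2.6 = 10.04 m. Hydraulic radius R = A/P = 8.94/10.04 = 0.8908 m. Q_B = (1/0.013)·8.94·0.8908^(2/3)·√0.0038 = 39.25 m³/s.
The larger discharge is 777.4 m³/s and the smaller is 39.25 m³/s; the ratio is 19.8.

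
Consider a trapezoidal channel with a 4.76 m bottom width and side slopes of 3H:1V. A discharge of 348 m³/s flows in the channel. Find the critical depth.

y_c = 4.15 m

At critical depth, Q² T / (g A³) = 1, i.e. A³/T = Q²/g = 348²/9.81 = 12340.
At y = 3.64 m: A³/T = 6990 — too small.
At y = 4.15 m: A³/T = 12280 — close enough.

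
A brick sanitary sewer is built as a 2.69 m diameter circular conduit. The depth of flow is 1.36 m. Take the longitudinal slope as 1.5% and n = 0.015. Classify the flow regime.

supercritical

For a circular section of diameter D = 2.69 m at depth y = 1.36 m, the central angle is θ = 2 arccos(1 − 2y/D) = 3.164 rad. Then A = (D²/8)(θ − sin θ) = 2.882 m² and P = Dθ/2 = 4.255 m.
Hydraulic radius R = A/P = 2.882/4.255 = 0.6772 m.
V = (1/n) R^(2/3) √S = (1/0.015) × 0.6772^(2/3) × √0.015 = 6.297 m/s. Hydraulic depth D_h = A/T = 2.882/2.69 = 1.071 m.
Froude number Fr = V/√(g·D_h) = 6.297/√(9.81×1.071) = 1.94, which is greater than 1, so the flow is supercritical.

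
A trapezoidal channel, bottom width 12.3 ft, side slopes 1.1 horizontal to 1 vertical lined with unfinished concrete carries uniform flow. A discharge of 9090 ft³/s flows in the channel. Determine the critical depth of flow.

At critical depth, Q² T / (g A³) = 1, i.e. A³/T = Q²/g = 9090²/32.2 = 2566000.
Try y = 11.3 ft: A³/T = 587300 — short.
Try y = 18.6 ft: A³/T = 4251000 — over.
Try y = 16.4 ft: A³/T = 2546000 — close enough.

y_c = 16.4 ft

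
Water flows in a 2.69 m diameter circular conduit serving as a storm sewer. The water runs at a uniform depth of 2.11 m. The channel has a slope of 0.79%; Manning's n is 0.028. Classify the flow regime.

subcritical

For a circular section of diameter D = 2.69 m at depth y = 2.11 m, the central angle is θ = 2 arccos(1 − 2y/D) = 4.352 rad. Then A = (D²/8)(θ − sin θ) = 4.782 m² and P = Dθ/2 = 5.853 m.
Hydraulic radius R = A/P = 4.782/5.853 = 0.8171 m.
V = (1/n) R^(2/3) √S = (1/0.028) × 0.8171^(2/3) × √0.0079 = 2.774 m/s. Hydraulic depth D_h = A/T = 4.782/2.213 = 2.162 m.
Froude number Fr = V/√(g·D_h) = 2.774/√(9.81×2.162) = 0.602, which is less than 1, so the flow is subcritical.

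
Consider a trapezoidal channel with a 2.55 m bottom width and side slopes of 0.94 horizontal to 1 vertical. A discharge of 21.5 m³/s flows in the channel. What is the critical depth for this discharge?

y_c = 1.58 m

At critical depth, Q² T / (g A³) = 1, i.e. A³/T = Q²/g = 21.5²/9.81 = 47.12.
Try y = 1.12 m: A³/T = 14.11 — low.
Try y = 1.78 m: A³/T = 72.04 — high.
Try y = 1.58 m: A³/T = 46.95 — close enough.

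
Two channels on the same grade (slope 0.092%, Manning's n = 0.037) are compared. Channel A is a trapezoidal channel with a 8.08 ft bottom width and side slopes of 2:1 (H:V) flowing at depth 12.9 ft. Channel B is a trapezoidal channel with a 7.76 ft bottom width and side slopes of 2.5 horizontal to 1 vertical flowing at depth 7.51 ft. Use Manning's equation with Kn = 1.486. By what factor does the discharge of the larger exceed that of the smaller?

Channel A: With bottom width b = 8.08 ft and side slope z = 2: A = (b + zy)y = (8.08 + 2×12.9)×12.9 = 437.1 ft²; P = b + 2y√(1+z²) = 8.08 + 2×12.9×2.236 = 65.77 ft. Hydraulic radius R = A/P = 437.1/65.77 = 6.645 ft. Q_A = (1.486/0.037)·437.1·6.645^(2/3)·√0.00092 = 1882 ft³/s.
Channel B: With bottom width b = 7.76 ft and side slope z = 2.5: A = (b + zy)y = (7.76 + 2.5×7.51)×7.51 = 199.3 ft²; P = b + 2y√(1+z²) = 7.76 + 2×7.51×2.693 = 48.2 ft. Hydraulic radius R = A/P = 199.3/48.2 = 4.134 ft. Q_B = (1.486/0.037)·199.3·4.134^(2/3)·√0.00092 = 625.3 ft³/s.
The larger discharge is 1882 ft³/s and the smaller is 625.3 ft³/s; the ratio is 3.01.

3.01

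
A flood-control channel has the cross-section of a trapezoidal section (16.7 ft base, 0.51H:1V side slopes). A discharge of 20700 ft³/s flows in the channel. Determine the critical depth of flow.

At critical depth, Q² T / (g A³) = 1, i.e. A³/T = Q²/g = 20700²/32.2 = 13310000.
At y = 33.7 ft: A³/T = 29160000 — too large.
At y = 20.1 ft: A³/T = 4273000 — too small.
At y = 27.4 ft: A³/T = 13300000 — ≈ 13310000.

y_c = 27.4 ft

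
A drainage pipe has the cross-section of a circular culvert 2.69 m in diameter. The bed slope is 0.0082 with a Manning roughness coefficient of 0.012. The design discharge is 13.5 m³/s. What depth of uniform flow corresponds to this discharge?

y_n = 1.2 m

Manning's equation rearranged: A R^(2/3) = nQ / (1·√S) = 0.012 × 13.5 / (√0.0082) = 1.789.
Try y = 1.45 m: A R^(2/3) = 2.473 — over.
Try y = 1.05 m: A R^(2/3) = 1.406 — short.
Try y = 1.2 m: A R^(2/3) = 1.789 — matches.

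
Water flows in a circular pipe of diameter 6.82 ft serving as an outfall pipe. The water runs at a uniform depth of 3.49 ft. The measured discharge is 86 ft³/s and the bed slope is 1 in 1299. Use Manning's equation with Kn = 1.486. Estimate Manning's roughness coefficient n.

n = 0.013

For a circular section of diameter D = 6.82 ft at depth y = 3.49 ft, the central angle is θ = 2 arccos(1 − 2y/D) = 3.189 rad. Then A = (D²/8)(θ − sin θ) = 18.81 ft² and P = Dθ/2 = 10.87 ft.
Hydraulic radius R = A/P = 18.81/10.87 = 1.73 ft.
Rearranging Manning's equation: n = (1.486/Q) A R^(2/3) S^(1/2) = (1.486/86) × 18.81 × 1.73^(2/3) × √0.0007698 = 0.013.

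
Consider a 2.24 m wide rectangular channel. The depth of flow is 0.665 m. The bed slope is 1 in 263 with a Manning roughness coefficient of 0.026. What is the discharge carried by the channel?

Flow area A = b·y = 2.24 × 0.665 = 1.49 m². Wetted perimeter P = b + 2y = 2.24 + 2×0.665 = 3.57 m.
Hydraulic radius R = A/P = 1.49/3.57 = 0.4173 m.
Manning's equation: Q = (1/n) A R^(2/3) S^(1/2) = (1/0.026) × 1.49 × 0.4173^(2/3) × 0.003802^(1/2) = 1.97 m³/s.

Q = 1.97 m³/s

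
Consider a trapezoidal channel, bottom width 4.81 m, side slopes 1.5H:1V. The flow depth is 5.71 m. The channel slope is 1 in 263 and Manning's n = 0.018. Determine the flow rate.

Q = 545 m³/s

With bottom width b = 4.81 m and side slope z = 1.5: A = (b + zy)y = (4.81 + 1.5×5.71)×5.71 = 76.37 m²; P = b + 2y√(1+z²) = 4.81 + 2×5.71×1.803 = 25.4 m.
Hydraulic radius R = A/P = 76.37/25.4 = 3.007 m.
Manning's equation: Q = (1/n) A R^(2/3) S^(1/2) = (1/0.018) × 76.37 × 3.007^(2/3) × 0.003802^(1/2) = 545 m³/s.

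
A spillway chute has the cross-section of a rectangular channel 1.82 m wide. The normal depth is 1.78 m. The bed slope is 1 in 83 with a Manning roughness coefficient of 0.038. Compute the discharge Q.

Flow area A = b·y = 1.82 × 1.78 = 3.24 m². Wetted perimeter P = b + 2y = 1.82 + 2×1.78 = 5.38 m.
Hydraulic radius R = A/P = 3.24/5.38 = 0.6022 m.
Manning's equation: Q = (1/n) A R^(2/3) S^(1/2) = (1/0.038) × 3.24 × 0.6022^(2/3) × 0.01205^(1/2) = 6.67 m³/s.

Q = 6.67 m³/s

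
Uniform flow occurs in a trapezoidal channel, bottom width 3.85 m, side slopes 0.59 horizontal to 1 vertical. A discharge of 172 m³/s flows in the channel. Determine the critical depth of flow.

At critical depth, Q² T / (g A³) = 1, i.e. A³/T = Q²/g = 172²/9.81 = 3016.
Try y = 5.84 m: A³/T = 7201 — high.
Try y = 4.13 m: A³/T = 2006 — low.
Try y = 4.62 m: A³/T = 3014 — matches.

y_c = 4.62 m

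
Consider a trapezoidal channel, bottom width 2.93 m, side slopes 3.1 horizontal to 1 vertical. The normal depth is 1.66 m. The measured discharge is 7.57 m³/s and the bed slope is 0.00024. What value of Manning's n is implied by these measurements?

With bottom width b = 2.93 m and side slope z = 3.1: A = (b + zy)y = (2.93 + 3.1×1.66)×1.66 = 13.41 m²; P = b + 2y√(1+z²) = 2.93 + 2×1.66×3.257 = 13.74 m.
Hydraulic radius R = A/P = 13.41/13.74 = 0.9754 m.
Rearranging Manning's equation: n = (1/Q) A R^(2/3) S^(1/2) = (1/7.57) × 13.41 × 0.9754^(2/3) × √0.00024 = 0.027.

n = 0.027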